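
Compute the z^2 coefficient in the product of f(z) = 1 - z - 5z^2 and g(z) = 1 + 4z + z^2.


Step 1: z^2 term in f*g comes from: (1)*(z^2) + (-z)*(4z) + (-5z^2)*(1)
Step 2: = 1 - 4 - 5
Step 3: = -8

-8


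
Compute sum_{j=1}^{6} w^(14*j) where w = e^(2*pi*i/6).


Step 1: The sum sum_{j=1}^{n} w^(k*j) equals n if n | k, else 0.
Step 2: Here n = 6, k = 14
Step 3: Does n divide k? 6 | 14 -> False
Step 4: Sum = 0

0


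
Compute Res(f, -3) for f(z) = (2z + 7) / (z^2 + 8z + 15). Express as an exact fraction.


Step 1: Q(z) = z^2 + 8z + 15 = (z + 3)(z + 5)
Step 2: Q'(z) = 2z + 8
Step 3: Q'(-3) = 2, P(-3) = 1
Step 4: Res = P(-3)/Q'(-3) = 1/2 = 1/2

1/2


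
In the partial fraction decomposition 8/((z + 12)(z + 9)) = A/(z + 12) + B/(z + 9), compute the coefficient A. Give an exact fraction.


Step 1: Multiply both sides by (z + 12) and set z = -12
Step 2: A = 8 / (-12 + 9)
Step 3: A = 8 / (-3)
Step 4: A = -8/3

-8/3


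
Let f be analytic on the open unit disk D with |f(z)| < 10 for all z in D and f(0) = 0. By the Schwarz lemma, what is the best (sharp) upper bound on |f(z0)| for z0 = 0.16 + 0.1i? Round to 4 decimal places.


Step 1: g = f/10 maps D -> D with g(0) = 0, so by the Schwarz lemma |g(z)| <= |z|, i.e. |f(z)| <= 10|z|; this is sharp (f(z) = 10z).
Step 2: |z0|^2 = 0.16^2 + 0.1^2 = 0.0356
Step 3: |z0| = sqrt(0.0356) = 0.18868
Step 4: Best bound = 10 * |z0| = 10 * 0.18868 = 1.8868

1.8868


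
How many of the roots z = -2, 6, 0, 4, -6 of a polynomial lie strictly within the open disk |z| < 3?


Step 1: Check each root:
  z = -2: |-2| = 2 < 3
  z = 6: |6| = 6 >= 3
  z = 0: |0| = 0 < 3
  z = 4: |4| = 4 >= 3
  z = -6: |-6| = 6 >= 3
Step 2: Count = 2

2


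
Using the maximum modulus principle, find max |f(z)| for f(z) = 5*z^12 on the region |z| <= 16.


Step 1: On |z| = 16, |f(z)| = 5 * |z|^12 = 5 * 16^12
Step 2: By maximum modulus principle, maximum is on boundary.
Step 3: Maximum = 5 * 281474976710656 = 1407374883553280

1407374883553280


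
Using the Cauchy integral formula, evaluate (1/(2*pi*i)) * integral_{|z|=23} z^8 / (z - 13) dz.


Step 1: f(z) = z^8, a = 13 is inside |z| = 23
Step 2: By Cauchy integral formula: (1/(2pi*i)) * integral = f(a)
Step 3: f(13) = 13^8 = 815730721

815730721


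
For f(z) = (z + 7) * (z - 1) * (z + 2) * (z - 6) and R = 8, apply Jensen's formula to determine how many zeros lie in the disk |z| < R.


Jensen's formula: (1/2pi)*integral log|f(Re^it)|dt = log|f(0)| + sum_{|a_k|<R} log(R/|a_k|)
Step 1: f(0) = 7 * (-1) * 2 * (-6) = 84
Step 2: log|f(0)| = log|-7| + log|1| + log|-2| + log|6| = 4.4308
Step 3: Zeros inside |z| < 8: -7, 1, -2, 6
Step 4: Jensen sum = log(8/7) + log(8/1) + log(8/2) + log(8/6) = 3.8869
Step 5: n(R) = number of terms in the Jensen sum = count of zeros inside |z| < 8 = 4

4


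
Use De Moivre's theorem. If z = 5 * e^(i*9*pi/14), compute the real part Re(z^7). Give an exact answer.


Step 1: By De Moivre's theorem, z^7 = 5^7 * e^(i*7*9*pi/14) = 78125 * (cos(9*pi/2) + i*sin(9*pi/2))
Step 2: |z|^7 = 5^7 = 78125
Step 3: Reduce the angle mod 2*pi: 9*pi/2 - 4*pi = pi/2
Step 4: cos(pi/2) = 0
Step 5: Re(z^7) = 78125 * 0 = 0

0


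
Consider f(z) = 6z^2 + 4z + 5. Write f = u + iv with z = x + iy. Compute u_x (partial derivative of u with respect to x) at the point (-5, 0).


Step 1: f(z) = 6(x+iy)^2 + 4(x+iy) + 5
Step 2: u = 6(x^2 - y^2) + 4x + 5
Step 3: u_x = 12x + 4
Step 4: At (-5, 0): u_x = -60 + 4 = -56

-56


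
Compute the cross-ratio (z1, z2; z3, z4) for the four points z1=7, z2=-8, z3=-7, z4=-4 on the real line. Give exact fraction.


Step 1: (z1-z3)(z2-z4) = 14 * (-4) = -56
Step 2: (z1-z4)(z2-z3) = 11 * (-1) = -11
Step 3: Cross-ratio = 56/11 = 56/11

56/11


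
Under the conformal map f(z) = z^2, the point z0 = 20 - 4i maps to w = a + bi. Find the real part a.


Step 1: z0 = 20 - 4i
Step 2: z0^2 = 20^2 - (-4)^2 - 160i
Step 3: real part = 400 - 16 = 384

384


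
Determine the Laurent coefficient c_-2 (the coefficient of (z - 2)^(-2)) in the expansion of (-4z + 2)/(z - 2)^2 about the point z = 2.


Step 1: Write the numerator in powers of (z - 2): -4z + 2 = -4(z - 2) + (-4*2 + 2) = -4(z - 2) - 6
Step 2: Divide by (z - 2)^2: f(z) = -6(z - 2)^(-2) - 4(z - 2)^(-1)
Step 3: This finite sum is the Laurent series of f about z = 2.
Step 4: Coefficient of (z - 2)^(-2) = -4*2 + 2 = -6

-6


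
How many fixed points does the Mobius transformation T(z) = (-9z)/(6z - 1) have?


Step 1: Fixed points satisfy T(z) = z
Step 2: 6z^2 + 8z = 0
Step 3: Discriminant = 8^2 - 4*6*0 = 64
Step 4: Number of fixed points = 2

2


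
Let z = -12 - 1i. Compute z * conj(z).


Step 1: conj(z) = -12 + 1i
Step 2: z * conj(z) = (-12)^2 + (-1)^2
Step 3: = 144 + 1 = 145

145


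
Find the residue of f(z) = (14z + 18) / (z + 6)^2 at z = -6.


Step 1: Pole of order 2 at z = -6
Step 2: Res = lim d/dz [(z + 6)^2 * f(z)] as z -> -6
Step 3: (z + 6)^2 * f(z) = 14z + 18
Step 4: d/dz[14z + 18] = 14

14


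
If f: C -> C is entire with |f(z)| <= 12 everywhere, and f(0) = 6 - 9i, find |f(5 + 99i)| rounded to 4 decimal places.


Step 1: By Liouville's theorem, a bounded entire function is constant.
Step 2: f(z) = f(0) = 6 - 9i for all z.
Step 3: |f(w)| = |6 - 9i| = sqrt(36 + 81)
Step 4: = 10.8167

10.8167


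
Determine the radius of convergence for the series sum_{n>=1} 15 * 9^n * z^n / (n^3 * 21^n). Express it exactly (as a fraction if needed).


Step 1: General term a_n = 15 * 9^n / (n^3 * 21^n)
Step 2: By the root test, |a_n|^(1/n) = 15^(1/n) * 9 / (n^(3/n) * 21) -> 9/21 as n -> infinity (since 15^(1/n) -> 1 and n^(3/n) -> 1)
Step 3: R = 1/lim|a_n|^(1/n) = 21/9 = 7/3

7/3


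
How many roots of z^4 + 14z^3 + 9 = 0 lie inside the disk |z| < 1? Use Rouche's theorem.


Step 1: On |z| = 1 the three terms have sizes |z^4| = 1^4 = 1, |14z^3| = 14*1^3 = 14, |9| = 9
Step 2: The dominant term is g(z) = 14z^3; let h(z) = z^4 + 9 so f = g + h
Step 3: On |z| = 1: |g| = 14 and |h| <= 1 + 9 = 10
Step 4: Since 14 > 10, |h| < |g| on |z| = 1, so by Rouche f has the same number of zeros as g inside |z| < 1
Step 5: g(z) = 14z^3 has 3 zeros (at the origin, multiplicity 3) inside |z| < 1. Answer = 3

3


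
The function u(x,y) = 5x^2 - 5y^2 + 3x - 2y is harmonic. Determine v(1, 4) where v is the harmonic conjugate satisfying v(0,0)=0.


Step 1: v_x = -u_y = 10y + 2
Step 2: v_y = u_x = 10x + 3
Step 3: v = 10xy + 2x + 3y + C
Step 4: v(0,0) = 0 => C = 0
Step 5: v(1, 4) = 54

54


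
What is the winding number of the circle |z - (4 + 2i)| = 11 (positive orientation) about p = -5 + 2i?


Step 1: Center c = (4, 2), radius = 11
Step 2: |p - c|^2 = (-9)^2 + 0^2 = 81
Step 3: r^2 = 121
Step 4: |p-c| < r so winding number = 1

1


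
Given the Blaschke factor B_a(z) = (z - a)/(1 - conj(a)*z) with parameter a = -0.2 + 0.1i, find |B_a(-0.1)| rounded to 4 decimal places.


Step 1: Numerator z0 - a = -0.1 - (-0.2 + 0.1i) = 0.1 - 0.1i
Step 2: Denominator 1 - conj(a)*z0 = 1 - (-0.2 - 0.1i)*(-0.1) = 0.98 - 0.01i
Step 3: |z0 - a|^2 = 0.1^2 + (-0.1)^2 = 0.02; |1 - conj(a)*z0|^2 = 0.98^2 + (-0.01)^2 = 0.9605
Step 4: |B_a(-0.1)| = sqrt(0.02 / 0.9605) = sqrt(0.020822)
Step 5: = 0.1443

0.1443


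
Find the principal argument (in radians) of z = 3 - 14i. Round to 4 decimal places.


Step 1: z = 3 - 14i
Step 2: arg(z) = atan2(-14, 3)
Step 3: arg(z) = -1.3597

-1.3597


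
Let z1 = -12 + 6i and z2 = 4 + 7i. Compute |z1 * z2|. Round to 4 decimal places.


Step 1: |z1| = sqrt((-12)^2 + 6^2) = sqrt(180)
Step 2: |z2| = sqrt(4^2 + 7^2) = sqrt(65)
Step 3: |z1*z2| = |z1|*|z2| = sqrt(180) * sqrt(65) = sqrt(180 * 65) = sqrt(11700)
Step 4: = 108.1665

108.1665


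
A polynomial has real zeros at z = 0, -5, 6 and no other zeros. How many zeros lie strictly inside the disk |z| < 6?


Step 1: Check each root:
  z = 0: |0| = 0 < 6
  z = -5: |-5| = 5 < 6
  z = 6: |6| = 6 >= 6
Step 2: Count = 2

2


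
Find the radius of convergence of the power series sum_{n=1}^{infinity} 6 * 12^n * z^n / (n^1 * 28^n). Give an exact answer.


Step 1: General term a_n = 6 * 12^n / (n^1 * 28^n)
Step 2: By the root test, |a_n|^(1/n) = 6^(1/n) * 12 / (n^(1/n) * 28) -> 12/28 as n -> infinity (since 6^(1/n) -> 1 and n^(1/n) -> 1)
Step 3: R = 1/lim|a_n|^(1/n) = 28/12 = 7/3

7/3


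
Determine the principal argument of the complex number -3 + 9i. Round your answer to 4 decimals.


Step 1: z = -3 + 9i
Step 2: arg(z) = atan2(9, -3)
Step 3: arg(z) = 1.8925

1.8925


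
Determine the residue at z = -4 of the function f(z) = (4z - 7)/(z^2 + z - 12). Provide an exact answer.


Step 1: Q(z) = z^2 + z - 12 = (z + 4)(z - 3)
Step 2: Q'(z) = 2z + 1
Step 3: Q'(-4) = -7, P(-4) = -23
Step 4: Res = P(-4)/Q'(-4) = -23/(-7) = 23/7

23/7


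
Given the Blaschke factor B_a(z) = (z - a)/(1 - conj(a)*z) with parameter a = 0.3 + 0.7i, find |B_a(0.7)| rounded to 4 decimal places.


Step 1: Numerator z0 - a = 0.7 - (0.3 + 0.7i) = 0.4 - 0.7i
Step 2: Denominator 1 - conj(a)*z0 = 1 - (0.3 - 0.7i)*0.7 = 0.79 + 0.49i
Step 3: |z0 - a|^2 = 0.4^2 + (-0.7)^2 = 0.65; |1 - conj(a)*z0|^2 = 0.79^2 + 0.49^2 = 0.8642
Step 4: |B_a(0.7)| = sqrt(0.65 / 0.8642) = sqrt(0.752141)
Step 5: = 0.8673

0.8673


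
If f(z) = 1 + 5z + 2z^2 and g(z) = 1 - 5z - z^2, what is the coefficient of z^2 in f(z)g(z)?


Step 1: z^2 term in f*g comes from: (1)*(-z^2) + (5z)*(-5z) + (2z^2)*(1)
Step 2: = -1 - 25 + 2
Step 3: = -24

-24


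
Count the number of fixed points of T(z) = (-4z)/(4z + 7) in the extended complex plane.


Step 1: Fixed points satisfy T(z) = z
Step 2: 4z^2 + 11z = 0
Step 3: Discriminant = 11^2 - 4*4*0 = 121
Step 4: Number of fixed points = 2

2


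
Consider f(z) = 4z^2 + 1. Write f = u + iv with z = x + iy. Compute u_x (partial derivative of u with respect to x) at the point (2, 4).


Step 1: f(z) = 4(x+iy)^2 + 1
Step 2: u = 4(x^2 - y^2) + 1
Step 3: u_x = 8x + 0
Step 4: At (2, 4): u_x = 16 + 0 = 16

16


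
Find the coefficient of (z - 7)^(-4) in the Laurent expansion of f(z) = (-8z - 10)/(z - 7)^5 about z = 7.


Step 1: Write the numerator in powers of (z - 7): -8z - 10 = -8(z - 7) + (-8*7 - 10) = -8(z - 7) - 66
Step 2: Divide by (z - 7)^5: f(z) = -66(z - 7)^(-5) - 8(z - 7)^(-4)
Step 3: This finite sum is the Laurent series of f about z = 7.
Step 4: Coefficient of (z - 7)^(-4) = coefficient of (z - 7) in the re-centred numerator = -8

-8


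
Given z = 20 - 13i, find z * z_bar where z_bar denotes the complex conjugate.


Step 1: conj(z) = 20 + 13i
Step 2: z * conj(z) = 20^2 + (-13)^2
Step 3: = 400 + 169 = 569

569


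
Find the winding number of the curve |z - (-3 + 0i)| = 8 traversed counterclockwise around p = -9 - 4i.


Step 1: Center c = (-3, 0), radius = 8
Step 2: |p - c|^2 = (-6)^2 + (-4)^2 = 52
Step 3: r^2 = 64
Step 4: |p-c| < r so winding number = 1

1


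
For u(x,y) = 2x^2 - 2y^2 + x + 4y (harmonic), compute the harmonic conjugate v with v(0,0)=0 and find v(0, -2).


Step 1: v_x = -u_y = 4y - 4
Step 2: v_y = u_x = 4x + 1
Step 3: v = 4xy - 4x + y + C
Step 4: v(0,0) = 0 => C = 0
Step 5: v(0, -2) = -2

-2


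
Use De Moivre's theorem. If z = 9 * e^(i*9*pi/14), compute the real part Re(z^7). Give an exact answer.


Step 1: By De Moivre's theorem, z^7 = 9^7 * e^(i*7*9*pi/14) = 4782969 * (cos(9*pi/2) + i*sin(9*pi/2))
Step 2: |z|^7 = 9^7 = 4782969
Step 3: Reduce the angle mod 2*pi: 9*pi/2 - 4*pi = pi/2
Step 4: cos(pi/2) = 0
Step 5: Re(z^7) = 4782969 * 0 = 0

0


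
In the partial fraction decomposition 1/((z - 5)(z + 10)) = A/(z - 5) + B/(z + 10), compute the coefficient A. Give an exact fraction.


Step 1: Multiply both sides by (z - 5) and set z = 5
Step 2: A = 1 / (5 + 10)
Step 3: A = 1 / 15
Step 4: A = 1/15

1/15


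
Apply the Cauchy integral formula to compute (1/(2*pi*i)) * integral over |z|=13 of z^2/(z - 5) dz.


Step 1: f(z) = z^2, a = 5 is inside |z| = 13
Step 2: By Cauchy integral formula: (1/(2pi*i)) * integral = f(a)
Step 3: f(5) = 5^2 = 25

25


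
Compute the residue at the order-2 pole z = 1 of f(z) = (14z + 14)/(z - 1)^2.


Step 1: Pole of order 2 at z = 1
Step 2: Res = lim d/dz [(z - 1)^2 * f(z)] as z -> 1
Step 3: (z - 1)^2 * f(z) = 14z + 14
Step 4: d/dz[14z + 14] = 14

14


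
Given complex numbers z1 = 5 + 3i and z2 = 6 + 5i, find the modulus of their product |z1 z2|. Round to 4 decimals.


Step 1: |z1| = sqrt(5^2 + 3^2) = sqrt(34)
Step 2: |z2| = sqrt(6^2 + 5^2) = sqrt(61)
Step 3: |z1*z2| = |z1|*|z2| = sqrt(34) * sqrt(61) = sqrt(34 * 61) = sqrt(2074)
Step 4: = 45.5412

45.5412


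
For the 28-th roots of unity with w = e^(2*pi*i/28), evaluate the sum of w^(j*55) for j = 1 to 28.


Step 1: The sum sum_{j=1}^{n} w^(k*j) equals n if n | k, else 0.
Step 2: Here n = 28, k = 55
Step 3: Does n divide k? 28 | 55 -> False
Step 4: Sum = 0

0


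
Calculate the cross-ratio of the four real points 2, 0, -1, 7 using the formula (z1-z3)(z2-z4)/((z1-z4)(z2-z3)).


Step 1: (z1-z3)(z2-z4) = 3 * (-7) = -21
Step 2: (z1-z4)(z2-z3) = (-5) * 1 = -5
Step 3: Cross-ratio = 21/5 = 21/5

21/5


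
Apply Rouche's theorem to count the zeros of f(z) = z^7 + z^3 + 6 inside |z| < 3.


Step 1: On |z| = 3 the three terms have sizes |z^7| = 3^7 = 2187, |z^3| = 3^3 = 27, |6| = 6
Step 2: The dominant term is g(z) = z^7; let h(z) = z^3 + 6 so f = g + h
Step 3: On |z| = 3: |g| = 2187 and |h| <= 27 + 6 = 33
Step 4: Since 2187 > 33, |h| < |g| on |z| = 3, so by Rouche f has the same number of zeros as g inside |z| < 3
Step 5: g(z) = z^7 has 7 zeros (all at the origin) inside |z| < 3. Answer = 7

7


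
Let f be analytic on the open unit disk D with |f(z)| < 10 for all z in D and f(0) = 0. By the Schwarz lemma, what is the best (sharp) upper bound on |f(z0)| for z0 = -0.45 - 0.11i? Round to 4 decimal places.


Step 1: g = f/10 maps D -> D with g(0) = 0, so by the Schwarz lemma |g(z)| <= |z|, i.e. |f(z)| <= 10|z|; this is sharp (f(z) = 10z).
Step 2: |z0|^2 = (-0.45)^2 + (-0.11)^2 = 0.2146
Step 3: |z0| = sqrt(0.2146) = 0.463249
Step 4: Best bound = 10 * |z0| = 10 * 0.463249 = 4.6325

4.6325


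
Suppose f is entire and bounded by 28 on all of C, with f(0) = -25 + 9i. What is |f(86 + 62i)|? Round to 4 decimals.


Step 1: By Liouville's theorem, a bounded entire function is constant.
Step 2: f(z) = f(0) = -25 + 9i for all z.
Step 3: |f(w)| = |-25 + 9i| = sqrt(625 + 81)
Step 4: = 26.5707

26.5707


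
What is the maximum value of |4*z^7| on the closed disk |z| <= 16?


Step 1: On |z| = 16, |f(z)| = 4 * |z|^7 = 4 * 16^7
Step 2: By maximum modulus principle, maximum is on boundary.
Step 3: Maximum = 4 * 268435456 = 1073741824

1073741824


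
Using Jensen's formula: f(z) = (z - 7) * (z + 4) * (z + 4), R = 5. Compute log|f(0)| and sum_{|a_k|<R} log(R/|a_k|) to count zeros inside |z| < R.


Jensen's formula: (1/2pi)*integral log|f(Re^it)|dt = log|f(0)| + sum_{|a_k|<R} log(R/|a_k|)
Step 1: f(0) = (-7) * 4 * 4 = -112
Step 2: log|f(0)| = log|7| + log|-4| + log|-4| = 4.7185
Step 3: Zeros inside |z| < 5: -4, -4
Step 4: Jensen sum = log(5/4) + log(5/4) = 0.4463
Step 5: n(R) = number of terms in the Jensen sum = count of zeros inside |z| < 5 = 2

2


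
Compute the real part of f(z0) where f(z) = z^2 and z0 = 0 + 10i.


Step 1: z0 = 0 + 10i
Step 2: z0^2 = 0^2 - 10^2 + 0i
Step 3: real part = 0 - 100 = -100

-100


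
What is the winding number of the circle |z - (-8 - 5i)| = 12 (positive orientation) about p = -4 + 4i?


Step 1: Center c = (-8, -5), radius = 12
Step 2: |p - c|^2 = 4^2 + 9^2 = 97
Step 3: r^2 = 144
Step 4: |p-c| < r so winding number = 1

1


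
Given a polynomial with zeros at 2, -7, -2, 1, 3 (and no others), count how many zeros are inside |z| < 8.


Step 1: Check each root:
  z = 2: |2| = 2 < 8
  z = -7: |-7| = 7 < 8
  z = -2: |-2| = 2 < 8
  z = 1: |1| = 1 < 8
  z = 3: |3| = 3 < 8
Step 2: Count = 5

5


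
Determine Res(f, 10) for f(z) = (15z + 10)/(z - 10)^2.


Step 1: Pole of order 2 at z = 10
Step 2: Res = lim d/dz [(z - 10)^2 * f(z)] as z -> 10
Step 3: (z - 10)^2 * f(z) = 15z + 10
Step 4: d/dz[15z + 10] = 15

15


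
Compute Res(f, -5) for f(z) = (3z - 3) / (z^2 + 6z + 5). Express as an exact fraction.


Step 1: Q(z) = z^2 + 6z + 5 = (z + 5)(z + 1)
Step 2: Q'(z) = 2z + 6
Step 3: Q'(-5) = -4, P(-5) = -18
Step 4: Res = P(-5)/Q'(-5) = -18/(-4) = 9/2

9/2


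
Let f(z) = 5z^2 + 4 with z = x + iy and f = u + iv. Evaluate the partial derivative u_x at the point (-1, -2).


Step 1: f(z) = 5(x+iy)^2 + 4
Step 2: u = 5(x^2 - y^2) + 4
Step 3: u_x = 10x + 0
Step 4: At (-1, -2): u_x = -10 + 0 = -10

-10


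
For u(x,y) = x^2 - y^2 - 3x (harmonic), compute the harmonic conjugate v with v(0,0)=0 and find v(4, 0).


Step 1: v_x = -u_y = 2y + 0
Step 2: v_y = u_x = 2x - 3
Step 3: v = 2xy - 3y + C
Step 4: v(0,0) = 0 => C = 0
Step 5: v(4, 0) = 0

0


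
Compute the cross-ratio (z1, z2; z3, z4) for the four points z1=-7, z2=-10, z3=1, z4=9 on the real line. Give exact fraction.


Step 1: (z1-z3)(z2-z4) = (-8) * (-19) = 152
Step 2: (z1-z4)(z2-z3) = (-16) * (-11) = 176
Step 3: Cross-ratio = 152/176 = 19/22

19/22


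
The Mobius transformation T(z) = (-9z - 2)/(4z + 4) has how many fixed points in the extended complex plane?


Step 1: Fixed points satisfy T(z) = z
Step 2: 4z^2 + 13z + 2 = 0
Step 3: Discriminant = 13^2 - 4*4*2 = 137
Step 4: Number of fixed points = 2

2


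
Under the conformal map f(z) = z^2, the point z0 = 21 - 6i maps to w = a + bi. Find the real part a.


Step 1: z0 = 21 - 6i
Step 2: z0^2 = 21^2 - (-6)^2 - 252i
Step 3: real part = 441 - 36 = 405

405


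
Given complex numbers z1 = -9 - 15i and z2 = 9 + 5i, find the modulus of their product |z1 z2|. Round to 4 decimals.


Step 1: |z1| = sqrt((-9)^2 + (-15)^2) = sqrt(306)
Step 2: |z2| = sqrt(9^2 + 5^2) = sqrt(106)
Step 3: |z1*z2| = |z1|*|z2| = sqrt(306) * sqrt(106) = sqrt(306 * 106) = sqrt(32436)
Step 4: = 180.1

180.1


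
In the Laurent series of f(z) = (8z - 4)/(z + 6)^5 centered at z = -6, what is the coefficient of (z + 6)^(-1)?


Step 1: Write the numerator in powers of (z + 6): 8z - 4 = 8(z + 6) + (8*(-6) - 4) = 8(z + 6) - 52
Step 2: Divide by (z + 6)^5: f(z) = -52(z + 6)^(-5) + 8(z + 6)^(-4)
Step 3: This finite sum is the Laurent series of f about z = -6.
Step 4: Only the powers -5 and -4 appear, so the coefficient of (z + 6)^(-1) = 0

0


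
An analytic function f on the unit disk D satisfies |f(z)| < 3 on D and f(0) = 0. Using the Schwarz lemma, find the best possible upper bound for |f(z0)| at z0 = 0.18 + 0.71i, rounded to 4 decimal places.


Step 1: g = f/3 maps D -> D with g(0) = 0, so by the Schwarz lemma |g(z)| <= |z|, i.e. |f(z)| <= 3|z|; this is sharp (f(z) = 3z).
Step 2: |z0|^2 = 0.18^2 + 0.71^2 = 0.5365
Step 3: |z0| = sqrt(0.5365) = 0.732462
Step 4: Best bound = 3 * |z0| = 3 * 0.732462 = 2.1974

2.1974


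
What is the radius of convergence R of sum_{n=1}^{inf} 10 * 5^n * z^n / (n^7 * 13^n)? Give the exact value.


Step 1: General term a_n = 10 * 5^n / (n^7 * 13^n)
Step 2: By the root test, |a_n|^(1/n) = 10^(1/n) * 5 / (n^(7/n) * 13) -> 5/13 as n -> infinity (since 10^(1/n) -> 1 and n^(7/n) -> 1)
Step 3: R = 1/lim|a_n|^(1/n) = 13/5

13/5


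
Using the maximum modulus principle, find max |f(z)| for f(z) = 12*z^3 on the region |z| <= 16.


Step 1: On |z| = 16, |f(z)| = 12 * |z|^3 = 12 * 16^3
Step 2: By maximum modulus principle, maximum is on boundary.
Step 3: Maximum = 12 * 4096 = 49152

49152


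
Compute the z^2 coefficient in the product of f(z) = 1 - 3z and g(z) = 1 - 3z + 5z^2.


Step 1: z^2 term in f*g comes from: (1)*(5z^2) + (-3z)*(-3z) + (0)*(1)
Step 2: = 5 + 9 + 0
Step 3: = 14

14


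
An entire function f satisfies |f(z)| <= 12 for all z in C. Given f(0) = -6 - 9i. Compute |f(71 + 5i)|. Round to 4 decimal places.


Step 1: By Liouville's theorem, a bounded entire function is constant.
Step 2: f(z) = f(0) = -6 - 9i for all z.
Step 3: |f(w)| = |-6 - 9i| = sqrt(36 + 81)
Step 4: = 10.8167

10.8167


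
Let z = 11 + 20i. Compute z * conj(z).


Step 1: conj(z) = 11 - 20i
Step 2: z * conj(z) = 11^2 + 20^2
Step 3: = 121 + 400 = 521

521


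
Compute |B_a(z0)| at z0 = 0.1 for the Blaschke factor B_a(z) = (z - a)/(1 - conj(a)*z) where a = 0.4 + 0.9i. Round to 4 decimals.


Step 1: Numerator z0 - a = 0.1 - (0.4 + 0.9i) = -0.3 - 0.9i
Step 2: Denominator 1 - conj(a)*z0 = 1 - (0.4 - 0.9i)*0.1 = 0.96 + 0.09i
Step 3: |z0 - a|^2 = (-0.3)^2 + (-0.9)^2 = 0.9; |1 - conj(a)*z0|^2 = 0.96^2 + 0.09^2 = 0.9297
Step 4: |B_a(0.1)| = sqrt(0.9 / 0.9297) = sqrt(0.968054)
Step 5: = 0.9839

0.9839


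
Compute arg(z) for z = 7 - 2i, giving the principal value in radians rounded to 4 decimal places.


Step 1: z = 7 - 2i
Step 2: arg(z) = atan2(-2, 7)
Step 3: arg(z) = -0.2783

-0.2783


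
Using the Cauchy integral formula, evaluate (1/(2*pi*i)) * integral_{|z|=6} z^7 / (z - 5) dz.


Step 1: f(z) = z^7, a = 5 is inside |z| = 6
Step 2: By Cauchy integral formula: (1/(2pi*i)) * integral = f(a)
Step 3: f(5) = 5^7 = 78125

78125


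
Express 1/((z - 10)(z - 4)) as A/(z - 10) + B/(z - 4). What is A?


Step 1: Multiply both sides by (z - 10) and set z = 10
Step 2: A = 1 / (10 - 4)
Step 3: A = 1 / 6
Step 4: A = 1/6

1/6


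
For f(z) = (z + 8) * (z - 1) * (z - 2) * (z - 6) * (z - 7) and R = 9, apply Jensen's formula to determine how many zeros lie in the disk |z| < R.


Jensen's formula: (1/2pi)*integral log|f(Re^it)|dt = log|f(0)| + sum_{|a_k|<R} log(R/|a_k|)
Step 1: f(0) = 8 * (-1) * (-2) * (-6) * (-7) = 672
Step 2: log|f(0)| = log|-8| + log|1| + log|2| + log|6| + log|7| = 6.5103
Step 3: Zeros inside |z| < 9: -8, 1, 2, 6, 7
Step 4: Jensen sum = log(9/8) + log(9/1) + log(9/2) + log(9/6) + log(9/7) = 4.4759
Step 5: n(R) = number of terms in the Jensen sum = count of zeros inside |z| < 9 = 5

5


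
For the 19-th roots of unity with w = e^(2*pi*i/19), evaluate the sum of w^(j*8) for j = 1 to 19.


Step 1: The sum sum_{j=1}^{n} w^(k*j) equals n if n | k, else 0.
Step 2: Here n = 19, k = 8
Step 3: Does n divide k? 19 | 8 -> False
Step 4: Sum = 0

0


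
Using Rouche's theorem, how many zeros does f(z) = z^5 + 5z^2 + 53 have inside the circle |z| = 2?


Step 1: On |z| = 2 the three terms have sizes |z^5| = 2^5 = 32, |5z^2| = 5*2^2 = 20, |53| = 53
Step 2: The dominant term is g(z) = 53; let h(z) = z^5 + 5z^2 so f = g + h
Step 3: On |z| = 2: |g| = 53 and |h| <= 32 + 20 = 52
Step 4: Since 53 > 52, |h| < |g| on |z| = 2, so by Rouche f has the same number of zeros as g inside |z| < 2
Step 5: g(z) = 53 is a nonzero constant with no zeros inside |z| < 2. Answer = 0

0


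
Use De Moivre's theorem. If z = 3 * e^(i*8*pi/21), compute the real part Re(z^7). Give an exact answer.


Step 1: By De Moivre's theorem, z^7 = 3^7 * e^(i*7*8*pi/21) = 2187 * (cos(8*pi/3) + i*sin(8*pi/3))
Step 2: |z|^7 = 3^7 = 2187
Step 3: Reduce the angle mod 2*pi: 8*pi/3 - 2*pi = 2*pi/3
Step 4: cos(2*pi/3) = -1/2
Step 5: Re(z^7) = 2187 * (-1/2) = -2187/2

-2187/2


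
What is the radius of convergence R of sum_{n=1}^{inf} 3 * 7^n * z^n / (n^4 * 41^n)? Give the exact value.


Step 1: General term a_n = 3 * 7^n / (n^4 * 41^n)
Step 2: By the root test, |a_n|^(1/n) = 3^(1/n) * 7 / (n^(4/n) * 41) -> 7/41 as n -> infinity (since 3^(1/n) -> 1 and n^(4/n) -> 1)
Step 3: R = 1/lim|a_n|^(1/n) = 41/7

41/7


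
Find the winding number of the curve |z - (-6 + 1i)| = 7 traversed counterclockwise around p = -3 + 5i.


Step 1: Center c = (-6, 1), radius = 7
Step 2: |p - c|^2 = 3^2 + 4^2 = 25
Step 3: r^2 = 49
Step 4: |p-c| < r so winding number = 1

1


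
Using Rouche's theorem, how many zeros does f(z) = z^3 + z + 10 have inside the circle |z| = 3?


Step 1: On |z| = 3 the three terms have sizes |z^3| = 3^3 = 27, |z| = 3, |10| = 10
Step 2: The dominant term is g(z) = z^3; let h(z) = z + 10 so f = g + h
Step 3: On |z| = 3: |g| = 27 and |h| <= 3 + 10 = 13
Step 4: Since 27 > 13, |h| < |g| on |z| = 3, so by Rouche f has the same number of zeros as g inside |z| < 3
Step 5: g(z) = z^3 has 3 zeros (all at the origin) inside |z| < 3. Answer = 3

3


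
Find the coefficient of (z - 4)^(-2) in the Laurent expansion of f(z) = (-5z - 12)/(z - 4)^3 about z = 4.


Step 1: Write the numerator in powers of (z - 4): -5z - 12 = -5(z - 4) + (-5*4 - 12) = -5(z - 4) - 32
Step 2: Divide by (z - 4)^3: f(z) = -32(z - 4)^(-3) - 5(z - 4)^(-2)
Step 3: This finite sum is the Laurent series of f about z = 4.
Step 4: Coefficient of (z - 4)^(-2) = coefficient of (z - 4) in the re-centred numerator = -5

-5


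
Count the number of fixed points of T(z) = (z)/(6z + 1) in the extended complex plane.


Step 1: Fixed points satisfy T(z) = z
Step 2: 6z^2 = 0
Step 3: Discriminant = 0^2 - 4*6*0 = 0
Step 4: Number of fixed points = 1

1


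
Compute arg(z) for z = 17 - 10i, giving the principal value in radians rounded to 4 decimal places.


Step 1: z = 17 - 10i
Step 2: arg(z) = atan2(-10, 17)
Step 3: arg(z) = -0.5317

-0.5317


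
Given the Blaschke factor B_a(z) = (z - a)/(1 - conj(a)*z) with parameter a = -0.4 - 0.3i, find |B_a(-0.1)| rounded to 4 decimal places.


Step 1: Numerator z0 - a = -0.1 - (-0.4 - 0.3i) = 0.3 + 0.3i
Step 2: Denominator 1 - conj(a)*z0 = 1 - (-0.4 + 0.3i)*(-0.1) = 0.96 + 0.03i
Step 3: |z0 - a|^2 = 0.3^2 + 0.3^2 = 0.18; |1 - conj(a)*z0|^2 = 0.96^2 + 0.03^2 = 0.9225
Step 4: |B_a(-0.1)| = sqrt(0.18 / 0.9225) = sqrt(0.195122)
Step 5: = 0.4417

0.4417


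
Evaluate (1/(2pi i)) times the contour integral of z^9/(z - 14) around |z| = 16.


Step 1: f(z) = z^9, a = 14 is inside |z| = 16
Step 2: By Cauchy integral formula: (1/(2pi*i)) * integral = f(a)
Step 3: f(14) = 14^9 = 20661046784

20661046784


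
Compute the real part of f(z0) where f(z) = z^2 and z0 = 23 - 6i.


Step 1: z0 = 23 - 6i
Step 2: z0^2 = 23^2 - (-6)^2 - 276i
Step 3: real part = 529 - 36 = 493

493


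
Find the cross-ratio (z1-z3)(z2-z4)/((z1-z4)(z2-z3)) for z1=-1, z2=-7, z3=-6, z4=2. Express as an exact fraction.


Step 1: (z1-z3)(z2-z4) = 5 * (-9) = -45
Step 2: (z1-z4)(z2-z3) = (-3) * (-1) = 3
Step 3: Cross-ratio = -45/3 = -15

-15


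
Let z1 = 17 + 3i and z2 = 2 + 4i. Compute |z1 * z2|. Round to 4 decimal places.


Step 1: |z1| = sqrt(17^2 + 3^2) = sqrt(298)
Step 2: |z2| = sqrt(2^2 + 4^2) = sqrt(20)
Step 3: |z1*z2| = |z1|*|z2| = sqrt(298) * sqrt(20) = sqrt(298 * 20) = sqrt(5960)
Step 4: = 77.201

77.201


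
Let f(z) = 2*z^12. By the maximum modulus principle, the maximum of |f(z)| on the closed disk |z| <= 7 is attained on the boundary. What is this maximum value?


Step 1: On |z| = 7, |f(z)| = 2 * |z|^12 = 2 * 7^12
Step 2: By maximum modulus principle, maximum is on boundary.
Step 3: Maximum = 2 * 13841287201 = 27682574402

27682574402


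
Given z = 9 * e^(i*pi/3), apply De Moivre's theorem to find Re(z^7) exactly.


Step 1: By De Moivre's theorem, z^7 = 9^7 * e^(i*7*pi/3) = 4782969 * (cos(7*pi/3) + i*sin(7*pi/3))
Step 2: |z|^7 = 9^7 = 4782969
Step 3: Reduce the angle mod 2*pi: 7*pi/3 - 2*pi = pi/3
Step 4: cos(pi/3) = 1/2
Step 5: Re(z^7) = 4782969 * 1/2 = 4782969/2

4782969/2


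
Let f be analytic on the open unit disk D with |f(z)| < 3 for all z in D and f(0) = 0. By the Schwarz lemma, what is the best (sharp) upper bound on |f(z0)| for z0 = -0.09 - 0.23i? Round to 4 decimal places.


Step 1: g = f/3 maps D -> D with g(0) = 0, so by the Schwarz lemma |g(z)| <= |z|, i.e. |f(z)| <= 3|z|; this is sharp (f(z) = 3z).
Step 2: |z0|^2 = (-0.09)^2 + (-0.23)^2 = 0.061
Step 3: |z0| = sqrt(0.061) = 0.246982
Step 4: Best bound = 3 * |z0| = 3 * 0.246982 = 0.7409

0.7409


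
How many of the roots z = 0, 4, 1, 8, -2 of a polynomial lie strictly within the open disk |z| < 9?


Step 1: Check each root:
  z = 0: |0| = 0 < 9
  z = 4: |4| = 4 < 9
  z = 1: |1| = 1 < 9
  z = 8: |8| = 8 < 9
  z = -2: |-2| = 2 < 9
Step 2: Count = 5

5


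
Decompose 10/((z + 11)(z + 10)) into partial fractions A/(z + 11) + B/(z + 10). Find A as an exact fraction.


Step 1: Multiply both sides by (z + 11) and set z = -11
Step 2: A = 10 / (-11 + 10)
Step 3: A = 10 / (-1)
Step 4: A = -10

-10


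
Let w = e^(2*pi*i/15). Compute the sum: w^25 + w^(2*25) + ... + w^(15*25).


Step 1: The sum sum_{j=1}^{n} w^(k*j) equals n if n | k, else 0.
Step 2: Here n = 15, k = 25
Step 3: Does n divide k? 15 | 25 -> False
Step 4: Sum = 0

0


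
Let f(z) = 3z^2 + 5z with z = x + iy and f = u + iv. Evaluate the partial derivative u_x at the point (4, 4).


Step 1: f(z) = 3(x+iy)^2 + 5(x+iy) + 0
Step 2: u = 3(x^2 - y^2) + 5x + 0
Step 3: u_x = 6x + 5
Step 4: At (4, 4): u_x = 24 + 5 = 29

29


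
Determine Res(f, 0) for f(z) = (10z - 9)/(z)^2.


Step 1: Pole of order 2 at z = 0
Step 2: Res = lim d/dz [(z)^2 * f(z)] as z -> 0
Step 3: (z)^2 * f(z) = 10z - 9
Step 4: d/dz[10z - 9] = 10

10


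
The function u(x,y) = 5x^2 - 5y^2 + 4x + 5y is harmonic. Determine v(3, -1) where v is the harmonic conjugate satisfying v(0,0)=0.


Step 1: v_x = -u_y = 10y - 5
Step 2: v_y = u_x = 10x + 4
Step 3: v = 10xy - 5x + 4y + C
Step 4: v(0,0) = 0 => C = 0
Step 5: v(3, -1) = -49

-49


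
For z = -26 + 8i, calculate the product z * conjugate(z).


Step 1: conj(z) = -26 - 8i
Step 2: z * conj(z) = (-26)^2 + 8^2
Step 3: = 676 + 64 = 740

740


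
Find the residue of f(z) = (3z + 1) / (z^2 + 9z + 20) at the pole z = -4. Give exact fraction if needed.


Step 1: Q(z) = z^2 + 9z + 20 = (z + 4)(z + 5)
Step 2: Q'(z) = 2z + 9
Step 3: Q'(-4) = 1, P(-4) = -11
Step 4: Res = P(-4)/Q'(-4) = -11/1 = -11

-11


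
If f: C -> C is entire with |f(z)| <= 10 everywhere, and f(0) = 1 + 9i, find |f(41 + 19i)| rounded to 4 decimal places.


Step 1: By Liouville's theorem, a bounded entire function is constant.
Step 2: f(z) = f(0) = 1 + 9i for all z.
Step 3: |f(w)| = |1 + 9i| = sqrt(1 + 81)
Step 4: = 9.0554

9.0554


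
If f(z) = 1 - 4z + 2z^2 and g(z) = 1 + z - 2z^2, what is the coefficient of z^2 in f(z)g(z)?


Step 1: z^2 term in f*g comes from: (1)*(-2z^2) + (-4z)*(z) + (2z^2)*(1)
Step 2: = -2 - 4 + 2
Step 3: = -4

-4


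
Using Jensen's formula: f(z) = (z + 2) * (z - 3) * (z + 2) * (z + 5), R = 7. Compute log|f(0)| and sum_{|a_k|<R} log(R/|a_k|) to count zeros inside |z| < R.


Jensen's formula: (1/2pi)*integral log|f(Re^it)|dt = log|f(0)| + sum_{|a_k|<R} log(R/|a_k|)
Step 1: f(0) = 2 * (-3) * 2 * 5 = -60
Step 2: log|f(0)| = log|-2| + log|3| + log|-2| + log|-5| = 4.0943
Step 3: Zeros inside |z| < 7: -2, 3, -2, -5
Step 4: Jensen sum = log(7/2) + log(7/3) + log(7/2) + log(7/5) = 3.6893
Step 5: n(R) = number of terms in the Jensen sum = count of zeros inside |z| < 7 = 4

4


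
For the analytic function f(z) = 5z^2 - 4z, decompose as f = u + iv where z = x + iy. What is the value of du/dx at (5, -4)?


Step 1: f(z) = 5(x+iy)^2 - 4(x+iy) + 0
Step 2: u = 5(x^2 - y^2) - 4x + 0
Step 3: u_x = 10x - 4
Step 4: At (5, -4): u_x = 50 - 4 = 46

46


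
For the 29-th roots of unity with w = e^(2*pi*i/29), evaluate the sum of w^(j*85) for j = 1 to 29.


Step 1: The sum sum_{j=1}^{n} w^(k*j) equals n if n | k, else 0.
Step 2: Here n = 29, k = 85
Step 3: Does n divide k? 29 | 85 -> False
Step 4: Sum = 0

0


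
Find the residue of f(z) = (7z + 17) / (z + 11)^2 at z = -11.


Step 1: Pole of order 2 at z = -11
Step 2: Res = lim d/dz [(z + 11)^2 * f(z)] as z -> -11
Step 3: (z + 11)^2 * f(z) = 7z + 17
Step 4: d/dz[7z + 17] = 7

7


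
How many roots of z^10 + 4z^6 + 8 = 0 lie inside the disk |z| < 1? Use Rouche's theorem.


Step 1: On |z| = 1 the three terms have sizes |z^10| = 1^10 = 1, |4z^6| = 4*1^6 = 4, |8| = 8
Step 2: The dominant term is g(z) = 8; let h(z) = z^10 + 4z^6 so f = g + h
Step 3: On |z| = 1: |g| = 8 and |h| <= 1 + 4 = 5
Step 4: Since 8 > 5, |h| < |g| on |z| = 1, so by Rouche f has the same number of zeros as g inside |z| < 1
Step 5: g(z) = 8 is a nonzero constant with no zeros inside |z| < 1. Answer = 0

0


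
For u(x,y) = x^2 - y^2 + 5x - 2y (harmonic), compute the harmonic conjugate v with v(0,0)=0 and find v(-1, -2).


Step 1: v_x = -u_y = 2y + 2
Step 2: v_y = u_x = 2x + 5
Step 3: v = 2xy + 2x + 5y + C
Step 4: v(0,0) = 0 => C = 0
Step 5: v(-1, -2) = -8

-8


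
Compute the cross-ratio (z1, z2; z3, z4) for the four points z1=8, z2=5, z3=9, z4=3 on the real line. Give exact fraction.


Step 1: (z1-z3)(z2-z4) = (-1) * 2 = -2
Step 2: (z1-z4)(z2-z3) = 5 * (-4) = -20
Step 3: Cross-ratio = 2/20 = 1/10

1/10


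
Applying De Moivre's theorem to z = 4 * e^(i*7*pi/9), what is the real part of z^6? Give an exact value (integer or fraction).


Step 1: By De Moivre's theorem, z^6 = 4^6 * e^(i*6*7*pi/9) = 4096 * (cos(14*pi/3) + i*sin(14*pi/3))
Step 2: |z|^6 = 4^6 = 4096
Step 3: Reduce the angle mod 2*pi: 14*pi/3 - 4*pi = 2*pi/3
Step 4: cos(2*pi/3) = -1/2
Step 5: Re(z^6) = 4096 * (-1/2) = -2048

-2048


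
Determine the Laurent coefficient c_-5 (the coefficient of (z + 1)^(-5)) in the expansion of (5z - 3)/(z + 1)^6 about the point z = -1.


Step 1: Write the numerator in powers of (z + 1): 5z - 3 = 5(z + 1) + (5*(-1) - 3) = 5(z + 1) - 8
Step 2: Divide by (z + 1)^6: f(z) = -8(z + 1)^(-6) + 5(z + 1)^(-5)
Step 3: This finite sum is the Laurent series of f about z = -1.
Step 4: Coefficient of (z + 1)^(-5) = coefficient of (z + 1) in the re-centred numerator = 5

5


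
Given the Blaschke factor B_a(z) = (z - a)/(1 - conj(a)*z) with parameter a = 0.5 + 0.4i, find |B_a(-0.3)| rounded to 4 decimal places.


Step 1: Numerator z0 - a = -0.3 - (0.5 + 0.4i) = -0.8 - 0.4i
Step 2: Denominator 1 - conj(a)*z0 = 1 - (0.5 - 0.4i)*(-0.3) = 1.15 - 0.12i
Step 3: |z0 - a|^2 = (-0.8)^2 + (-0.4)^2 = 0.8; |1 - conj(a)*z0|^2 = 1.15^2 + (-0.12)^2 = 1.3369
Step 4: |B_a(-0.3)| = sqrt(0.8 / 1.3369) = sqrt(0.598399)
Step 5: = 0.7736

0.7736


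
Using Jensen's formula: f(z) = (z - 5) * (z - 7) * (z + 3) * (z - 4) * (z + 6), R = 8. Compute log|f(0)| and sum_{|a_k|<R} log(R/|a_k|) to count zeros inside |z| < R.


Jensen's formula: (1/2pi)*integral log|f(Re^it)|dt = log|f(0)| + sum_{|a_k|<R} log(R/|a_k|)
Step 1: f(0) = (-5) * (-7) * 3 * (-4) * 6 = -2520
Step 2: log|f(0)| = log|5| + log|7| + log|-3| + log|4| + log|-6| = 7.832
Step 3: Zeros inside |z| < 8: 5, 7, -3, 4, -6
Step 4: Jensen sum = log(8/5) + log(8/7) + log(8/3) + log(8/4) + log(8/6) = 2.5652
Step 5: n(R) = number of terms in the Jensen sum = count of zeros inside |z| < 8 = 5

5


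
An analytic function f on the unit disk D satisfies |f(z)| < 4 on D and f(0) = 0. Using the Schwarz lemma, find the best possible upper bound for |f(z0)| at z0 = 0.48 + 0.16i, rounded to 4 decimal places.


Step 1: g = f/4 maps D -> D with g(0) = 0, so by the Schwarz lemma |g(z)| <= |z|, i.e. |f(z)| <= 4|z|; this is sharp (f(z) = 4z).
Step 2: |z0|^2 = 0.48^2 + 0.16^2 = 0.256
Step 3: |z0| = sqrt(0.256) = 0.505964
Step 4: Best bound = 4 * |z0| = 4 * 0.505964 = 2.0239

2.0239


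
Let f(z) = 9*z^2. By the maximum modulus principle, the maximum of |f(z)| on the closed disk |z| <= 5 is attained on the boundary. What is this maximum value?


Step 1: On |z| = 5, |f(z)| = 9 * |z|^2 = 9 * 5^2
Step 2: By maximum modulus principle, maximum is on boundary.
Step 3: Maximum = 9 * 25 = 225

225


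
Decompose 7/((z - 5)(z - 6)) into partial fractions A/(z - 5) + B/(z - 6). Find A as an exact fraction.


Step 1: Multiply both sides by (z - 5) and set z = 5
Step 2: A = 7 / (5 - 6)
Step 3: A = 7 / (-1)
Step 4: A = -7

-7


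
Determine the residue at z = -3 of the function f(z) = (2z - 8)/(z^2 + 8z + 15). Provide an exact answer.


Step 1: Q(z) = z^2 + 8z + 15 = (z + 3)(z + 5)
Step 2: Q'(z) = 2z + 8
Step 3: Q'(-3) = 2, P(-3) = -14
Step 4: Res = P(-3)/Q'(-3) = -14/2 = -7

-7


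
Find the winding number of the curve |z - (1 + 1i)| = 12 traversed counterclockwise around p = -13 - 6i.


Step 1: Center c = (1, 1), radius = 12
Step 2: |p - c|^2 = (-14)^2 + (-7)^2 = 245
Step 3: r^2 = 144
Step 4: |p-c| > r so winding number = 0

0


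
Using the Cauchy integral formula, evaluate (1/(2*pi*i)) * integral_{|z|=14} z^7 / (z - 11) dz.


Step 1: f(z) = z^7, a = 11 is inside |z| = 14
Step 2: By Cauchy integral formula: (1/(2pi*i)) * integral = f(a)
Step 3: f(11) = 11^7 = 19487171

19487171


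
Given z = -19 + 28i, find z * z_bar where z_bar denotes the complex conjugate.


Step 1: conj(z) = -19 - 28i
Step 2: z * conj(z) = (-19)^2 + 28^2
Step 3: = 361 + 784 = 1145

1145


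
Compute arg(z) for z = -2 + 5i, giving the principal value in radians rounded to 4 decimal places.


Step 1: z = -2 + 5i
Step 2: arg(z) = atan2(5, -2)
Step 3: arg(z) = 1.9513

1.9513


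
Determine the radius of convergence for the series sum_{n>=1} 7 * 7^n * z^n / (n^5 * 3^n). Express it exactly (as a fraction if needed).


Step 1: General term a_n = 7 * 7^n / (n^5 * 3^n)
Step 2: By the root test, |a_n|^(1/n) = 7^(1/n) * 7 / (n^(5/n) * 3) -> 7/3 as n -> infinity (since 7^(1/n) -> 1 and n^(5/n) -> 1)
Step 3: R = 1/lim|a_n|^(1/n) = 3/7

3/7


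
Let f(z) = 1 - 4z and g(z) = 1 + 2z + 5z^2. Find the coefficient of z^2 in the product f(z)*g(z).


Step 1: z^2 term in f*g comes from: (1)*(5z^2) + (-4z)*(2z) + (0)*(1)
Step 2: = 5 - 8 + 0
Step 3: = -3

-3


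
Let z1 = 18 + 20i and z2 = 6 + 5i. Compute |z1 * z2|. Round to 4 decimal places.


Step 1: |z1| = sqrt(18^2 + 20^2) = sqrt(724)
Step 2: |z2| = sqrt(6^2 + 5^2) = sqrt(61)
Step 3: |z1*z2| = |z1|*|z2| = sqrt(724) * sqrt(61) = sqrt(724 * 61) = sqrt(44164)
Step 4: = 210.1523

210.1523


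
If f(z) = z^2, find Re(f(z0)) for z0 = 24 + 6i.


Step 1: z0 = 24 + 6i
Step 2: z0^2 = 24^2 - 6^2 + 288i
Step 3: real part = 576 - 36 = 540

540


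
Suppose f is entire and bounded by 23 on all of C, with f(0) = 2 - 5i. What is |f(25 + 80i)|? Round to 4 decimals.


Step 1: By Liouville's theorem, a bounded entire function is constant.
Step 2: f(z) = f(0) = 2 - 5i for all z.
Step 3: |f(w)| = |2 - 5i| = sqrt(4 + 25)
Step 4: = 5.3852

5.3852


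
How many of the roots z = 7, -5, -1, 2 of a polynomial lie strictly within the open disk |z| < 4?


Step 1: Check each root:
  z = 7: |7| = 7 >= 4
  z = -5: |-5| = 5 >= 4
  z = -1: |-1| = 1 < 4
  z = 2: |2| = 2 < 4
Step 2: Count = 2

2


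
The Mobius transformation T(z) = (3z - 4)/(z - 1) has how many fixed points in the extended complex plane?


Step 1: Fixed points satisfy T(z) = z
Step 2: z^2 - 4z + 4 = 0
Step 3: Discriminant = (-4)^2 - 4*1*4 = 0
Step 4: Number of fixed points = 1

1


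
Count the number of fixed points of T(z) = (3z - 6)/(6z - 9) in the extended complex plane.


Step 1: Fixed points satisfy T(z) = z
Step 2: 6z^2 - 12z + 6 = 0
Step 3: Discriminant = (-12)^2 - 4*6*6 = 0
Step 4: Number of fixed points = 1

1


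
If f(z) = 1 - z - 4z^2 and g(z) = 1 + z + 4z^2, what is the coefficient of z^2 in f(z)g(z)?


Step 1: z^2 term in f*g comes from: (1)*(4z^2) + (-z)*(z) + (-4z^2)*(1)
Step 2: = 4 - 1 - 4
Step 3: = -1

-1


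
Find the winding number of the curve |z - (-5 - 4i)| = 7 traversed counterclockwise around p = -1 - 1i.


Step 1: Center c = (-5, -4), radius = 7
Step 2: |p - c|^2 = 4^2 + 3^2 = 25
Step 3: r^2 = 49
Step 4: |p-c| < r so winding number = 1

1


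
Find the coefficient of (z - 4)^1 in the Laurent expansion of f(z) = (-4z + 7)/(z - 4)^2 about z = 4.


Step 1: Write the numerator in powers of (z - 4): -4z + 7 = -4(z - 4) + (-4*4 + 7) = -4(z - 4) - 9
Step 2: Divide by (z - 4)^2: f(z) = -9(z - 4)^(-2) - 4(z - 4)^(-1)
Step 3: This finite sum is the Laurent series of f about z = 4.
Step 4: Only the powers -2 and -1 appear, so the coefficient of (z - 4)^1 = 0

0


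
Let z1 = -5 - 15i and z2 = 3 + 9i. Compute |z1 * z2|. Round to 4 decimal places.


Step 1: |z1| = sqrt((-5)^2 + (-15)^2) = sqrt(250)
Step 2: |z2| = sqrt(3^2 + 9^2) = sqrt(90)
Step 3: |z1*z2| = |z1|*|z2| = sqrt(250) * sqrt(90) = sqrt(250 * 90) = sqrt(22500)
Step 4: = 150.0

150.0


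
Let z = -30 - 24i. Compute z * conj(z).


Step 1: conj(z) = -30 + 24i
Step 2: z * conj(z) = (-30)^2 + (-24)^2
Step 3: = 900 + 576 = 1476

1476
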